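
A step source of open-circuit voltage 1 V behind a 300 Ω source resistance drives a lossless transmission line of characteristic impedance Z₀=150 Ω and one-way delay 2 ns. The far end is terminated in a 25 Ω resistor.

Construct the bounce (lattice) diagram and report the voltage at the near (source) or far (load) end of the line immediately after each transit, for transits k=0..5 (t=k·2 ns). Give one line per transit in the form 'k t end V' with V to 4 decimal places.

Γ_L=-0.714286, Γ_S=0.333333; launch V₁=1·150/450=0.333333
k=0 src: V=0.3333
k=1 load: inc=0.333333, refl=0.333333·-0.714286=-0.2381; V=0.000000+0.333333+-0.238095=0.0952
k=2 src: inc=-0.238095, refl=-0.238095·0.333333=-0.0794; V=0.333333+-0.238095+-0.079365=0.0159
k=3 load: inc=-0.079365, refl=-0.079365·-0.714286=0.0567; V=0.095238+-0.079365+0.056689=0.0726
k=4 src: inc=0.056689, refl=0.056689·0.333333=0.0189; V=0.015873+0.056689+0.018896=0.0915
k=5 load: inc=0.018896, refl=0.018896·-0.714286=-0.0135; V=0.072562+0.018896+-0.013497=0.0780

0 0 source 0.3333
1 2 load 0.0952
2 4 source 0.0159
3 6 load 0.0726
4 8 source 0.0915
5 10 load 0.0780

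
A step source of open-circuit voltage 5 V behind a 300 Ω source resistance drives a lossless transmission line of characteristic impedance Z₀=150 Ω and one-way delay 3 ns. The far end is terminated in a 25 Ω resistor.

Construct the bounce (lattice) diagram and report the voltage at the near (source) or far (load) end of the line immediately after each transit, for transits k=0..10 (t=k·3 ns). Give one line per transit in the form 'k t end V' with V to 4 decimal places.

0 0 source 1.6667
1 3 load 0.4762
2 6 source 0.0794
3 9 load 0.3628
4 12 source 0.4573
5 15 load 0.3898
6 18 source 0.3673
7 21 load 0.3834
8 24 source 0.3887
9 27 load 0.3849
10 30 source 0.3836

Γ_L=-0.714286, Γ_S=0.333333; launch V₁=5·150/450=1.666667
k=0 src: V=1.6667
k=1 load: inc=1.666667, refl=1.666667·-0.714286=-1.1905; V=0.000000+1.666667+-1.190476=0.4762
k=2 src: inc=-1.190476, refl=-1.190476·0.333333=-0.3968; V=1.666667+-1.190476+-0.396825=0.0794
k=3 load: inc=-0.396825, refl=-0.396825·-0.714286=0.2834; V=0.476190+-0.396825+0.283447=0.3628
k=4 src: inc=0.283447, refl=0.283447·0.333333=0.0945; V=0.079365+0.283447+0.094482=0.4573
k=5 load: inc=0.094482, refl=0.094482·-0.714286=-0.0675; V=0.362812+0.094482+-0.067487=0.3898
k=6 src: inc=-0.067487, refl=-0.067487·0.333333=-0.0225; V=0.457294+-0.067487+-0.022496=0.3673
k=7 load: inc=-0.022496, refl=-0.022496·-0.714286=0.0161; V=0.389807+-0.022496+0.016068=0.3834
k=8 src: inc=0.016068, refl=0.016068·0.333333=0.0054; V=0.367311+0.016068+0.005356=0.3887
k=9 load: inc=0.005356, refl=0.005356·-0.714286=-0.0038; V=0.383379+0.005356+-0.003826=0.3849
k=10 src: inc=-0.003826, refl=-0.003826·0.333333=-0.0013; V=0.388735+-0.003826+-0.001275=0.3836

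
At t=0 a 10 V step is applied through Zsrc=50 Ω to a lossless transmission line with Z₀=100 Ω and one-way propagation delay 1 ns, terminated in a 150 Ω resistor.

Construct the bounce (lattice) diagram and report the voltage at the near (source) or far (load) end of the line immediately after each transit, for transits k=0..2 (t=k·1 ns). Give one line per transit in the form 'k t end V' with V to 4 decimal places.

0 0 source 6.6667
1 1 load 8.0000
2 2 source 7.5556

Γ_L=0.200000, Γ_S=-0.333333; launch V₁=10·100/150=6.666667
k=0 src: V=6.6667
k=1 load: inc=6.666667, refl=6.666667·0.200000=1.3333; V=0.000000+6.666667+1.333333=8.0000
k=2 src: inc=1.333333, refl=1.333333·-0.333333=-0.4444; V=6.666667+1.333333+-0.444444=7.5556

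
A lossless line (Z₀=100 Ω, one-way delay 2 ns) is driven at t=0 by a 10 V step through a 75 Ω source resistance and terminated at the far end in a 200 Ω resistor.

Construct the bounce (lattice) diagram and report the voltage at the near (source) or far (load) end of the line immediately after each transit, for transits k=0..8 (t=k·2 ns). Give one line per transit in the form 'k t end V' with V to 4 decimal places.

0 0 source 5.7143
1 2 load 7.6190
2 4 source 7.3469
3 6 load 7.2562
4 8 source 7.2692
5 10 load 7.2735
6 12 source 7.2729
7 14 load 7.2727
8 16 source 7.2727

Γ_L=0.333333, Γ_S=-0.142857; launch V₁=10·100/175=5.714286
k=0 src: V=5.7143
k=1 load: inc=5.714286, refl=5.714286·0.333333=1.9048; V=0.000000+5.714286+1.904762=7.6190
k=2 src: inc=1.904762, refl=1.904762·-0.142857=-0.2721; V=5.714286+1.904762+-0.272109=7.3469
k=3 load: inc=-0.272109, refl=-0.272109·0.333333=-0.0907; V=7.619048+-0.272109+-0.090703=7.2562
k=4 src: inc=-0.090703, refl=-0.090703·-0.142857=0.0130; V=7.346939+-0.090703+0.012958=7.2692
k=5 load: inc=0.012958, refl=0.012958·0.333333=0.0043; V=7.256236+0.012958+0.004319=7.2735
k=6 src: inc=0.004319, refl=0.004319·-0.142857=-0.0006; V=7.269193+0.004319+-0.000617=7.2729
k=7 load: inc=-0.000617, refl=-0.000617·0.333333=-0.0002; V=7.273513+-0.000617+-0.000206=7.2727
k=8 src: inc=-0.000206, refl=-0.000206·-0.142857=0.0000; V=7.272896+-0.000206+0.000029=7.2727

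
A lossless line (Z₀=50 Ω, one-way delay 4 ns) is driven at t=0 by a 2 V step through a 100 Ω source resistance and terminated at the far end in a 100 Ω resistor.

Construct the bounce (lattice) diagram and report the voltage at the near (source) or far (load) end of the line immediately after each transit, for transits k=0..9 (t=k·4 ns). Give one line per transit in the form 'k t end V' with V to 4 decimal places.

Γ_L=0.333333, Γ_S=0.333333; launch V₁=2·50/150=0.666667
k=0 src: V=0.6667
k=1 load: inc=0.666667, refl=0.666667·0.333333=0.2222; V=0.000000+0.666667+0.222222=0.8889
k=2 src: inc=0.222222, refl=0.222222·0.333333=0.0741; V=0.666667+0.222222+0.074074=0.9630
k=3 load: inc=0.074074, refl=0.074074·0.333333=0.0247; V=0.888889+0.074074+0.024691=0.9877
k=4 src: inc=0.024691, refl=0.024691·0.333333=0.0082; V=0.962963+0.024691+0.008230=0.9959
k=5 load: inc=0.008230, refl=0.008230·0.333333=0.0027; V=0.987654+0.008230+0.002743=0.9986
k=6 src: inc=0.002743, refl=0.002743·0.333333=0.0009; V=0.995885+0.002743+0.000914=0.9995
k=7 load: inc=0.000914, refl=0.000914·0.333333=0.0003; V=0.998628+0.000914+0.000305=0.9998
k=8 src: inc=0.000305, refl=0.000305·0.333333=0.0001; V=0.999543+0.000305+0.000102=0.9999
k=9 load: inc=0.000102, refl=0.000102·0.333333=0.0000; V=0.999848+0.000102+0.000034=1.0000

0 0 source 0.6667
1 4 load 0.8889
2 8 source 0.9630
3 12 load 0.9877
4 16 source 0.9959
5 20 load 0.9986
6 24 source 0.9995
7 28 load 0.9998
8 32 source 0.9999
9 36 load 1.0000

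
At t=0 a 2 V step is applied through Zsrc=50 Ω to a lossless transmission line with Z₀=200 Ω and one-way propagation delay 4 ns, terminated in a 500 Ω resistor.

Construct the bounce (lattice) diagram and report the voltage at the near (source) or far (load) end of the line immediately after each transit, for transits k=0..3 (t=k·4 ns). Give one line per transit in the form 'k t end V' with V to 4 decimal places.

0 0 source 1.6000
1 4 load 2.2857
2 8 source 1.8743
3 12 load 1.6980

Γ_L=0.428571, Γ_S=-0.600000; launch V₁=2·200/250=1.600000
k=0 src: V=1.6000
k=1 load: inc=1.600000, refl=1.600000·0.428571=0.6857; V=0.000000+1.600000+0.685714=2.2857
k=2 src: inc=0.685714, refl=0.685714·-0.600000=-0.4114; V=1.600000+0.685714+-0.411429=1.8743
k=3 load: inc=-0.411429, refl=-0.411429·0.428571=-0.1763; V=2.285714+-0.411429+-0.176327=1.6980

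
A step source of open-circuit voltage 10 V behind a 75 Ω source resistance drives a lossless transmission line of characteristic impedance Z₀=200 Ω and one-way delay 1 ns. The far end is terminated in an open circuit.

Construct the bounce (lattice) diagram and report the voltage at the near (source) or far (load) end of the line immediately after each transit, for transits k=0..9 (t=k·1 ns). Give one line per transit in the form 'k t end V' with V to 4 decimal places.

Γ_L=1.000000, Γ_S=-0.454545; launch V₁=10·200/275=7.272727
k=0 src: V=7.2727
k=1 load: inc=7.272727, refl=7.272727·1.000000=7.2727; V=0.000000+7.272727+7.272727=14.5455
k=2 src: inc=7.272727, refl=7.272727·-0.454545=-3.3058; V=7.272727+7.272727+-3.305785=11.2397
k=3 load: inc=-3.305785, refl=-3.305785·1.000000=-3.3058; V=14.545455+-3.305785+-3.305785=7.9339
k=4 src: inc=-3.305785, refl=-3.305785·-0.454545=1.5026; V=11.239669+-3.305785+1.502630=9.4365
k=5 load: inc=1.502630, refl=1.502630·1.000000=1.5026; V=7.933884+1.502630+1.502630=10.9391
k=6 src: inc=1.502630, refl=1.502630·-0.454545=-0.6830; V=9.436514+1.502630+-0.683013=10.2561
k=7 load: inc=-0.683013, refl=-0.683013·1.000000=-0.6830; V=10.939144+-0.683013+-0.683013=9.5731
k=8 src: inc=-0.683013, refl=-0.683013·-0.454545=0.3105; V=10.256130+-0.683013+0.310461=9.8836
k=9 load: inc=0.310461, refl=0.310461·1.000000=0.3105; V=9.573117+0.310461+0.310461=10.1940

0 0 source 7.2727
1 1 load 14.5455
2 2 source 11.2397
3 3 load 7.9339
4 4 source 9.4365
5 5 load 10.9391
6 6 source 10.2561
7 7 load 9.5731
8 8 source 9.8836
9 9 load 10.1940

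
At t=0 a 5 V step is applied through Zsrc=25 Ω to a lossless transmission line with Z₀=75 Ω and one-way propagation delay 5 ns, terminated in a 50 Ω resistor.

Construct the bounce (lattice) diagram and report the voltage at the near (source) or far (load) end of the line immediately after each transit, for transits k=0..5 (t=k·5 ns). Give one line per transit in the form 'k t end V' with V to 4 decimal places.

0 0 source 3.7500
1 5 load 3.0000
2 10 source 3.3750
3 15 load 3.3000
4 20 source 3.3375
5 25 load 3.3300

Γ_L=-0.200000, Γ_S=-0.500000; launch V₁=5·75/100=3.750000
k=0 src: V=3.7500
k=1 load: inc=3.750000, refl=3.750000·-0.200000=-0.7500; V=0.000000+3.750000+-0.750000=3.0000
k=2 src: inc=-0.750000, refl=-0.750000·-0.500000=0.3750; V=3.750000+-0.750000+0.375000=3.3750
k=3 load: inc=0.375000, refl=0.375000·-0.200000=-0.0750; V=3.000000+0.375000+-0.075000=3.3000
k=4 src: inc=-0.075000, refl=-0.075000·-0.500000=0.0375; V=3.375000+-0.075000+0.037500=3.3375
k=5 load: inc=0.037500, refl=0.037500·-0.200000=-0.0075; V=3.300000+0.037500+-0.007500=3.3300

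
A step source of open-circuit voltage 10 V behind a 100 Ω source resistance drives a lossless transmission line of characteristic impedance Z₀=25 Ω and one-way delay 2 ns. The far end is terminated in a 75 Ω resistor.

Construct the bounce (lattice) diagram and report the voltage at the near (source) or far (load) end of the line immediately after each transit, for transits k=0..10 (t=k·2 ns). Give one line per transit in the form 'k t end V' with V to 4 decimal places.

0 0 source 2.0000
1 2 load 3.0000
2 4 source 3.6000
3 6 load 3.9000
4 8 source 4.0800
5 10 load 4.1700
6 12 source 4.2240
7 14 load 4.2510
8 16 source 4.2672
9 18 load 4.2753
10 20 source 4.2802

Γ_L=0.500000, Γ_S=0.600000; launch V₁=10·25/125=2.000000
k=0 src: V=2.0000
k=1 load: inc=2.000000, refl=2.000000·0.500000=1.0000; V=0.000000+2.000000+1.000000=3.0000
k=2 src: inc=1.000000, refl=1.000000·0.600000=0.6000; V=2.000000+1.000000+0.600000=3.6000
k=3 load: inc=0.600000, refl=0.600000·0.500000=0.3000; V=3.000000+0.600000+0.300000=3.9000
k=4 src: inc=0.300000, refl=0.300000·0.600000=0.1800; V=3.600000+0.300000+0.180000=4.0800
k=5 load: inc=0.180000, refl=0.180000·0.500000=0.0900; V=3.900000+0.180000+0.090000=4.1700
k=6 src: inc=0.090000, refl=0.090000·0.600000=0.0540; V=4.080000+0.090000+0.054000=4.2240
k=7 load: inc=0.054000, refl=0.054000·0.500000=0.0270; V=4.170000+0.054000+0.027000=4.2510
k=8 src: inc=0.027000, refl=0.027000·0.600000=0.0162; V=4.224000+0.027000+0.016200=4.2672
k=9 load: inc=0.016200, refl=0.016200·0.500000=0.0081; V=4.251000+0.016200+0.008100=4.2753
k=10 src: inc=0.008100, refl=0.008100·0.600000=0.0049; V=4.267200+0.008100+0.004860=4.2802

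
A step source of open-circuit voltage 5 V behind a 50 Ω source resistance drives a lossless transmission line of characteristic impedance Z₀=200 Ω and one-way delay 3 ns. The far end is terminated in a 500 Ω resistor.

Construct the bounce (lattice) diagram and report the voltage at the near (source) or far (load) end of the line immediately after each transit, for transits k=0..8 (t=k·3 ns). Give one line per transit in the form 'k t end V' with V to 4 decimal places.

Γ_L=0.428571, Γ_S=-0.600000; launch V₁=5·200/250=4.000000
k=0 src: V=4.0000
k=1 load: inc=4.000000, refl=4.000000·0.428571=1.7143; V=0.000000+4.000000+1.714286=5.7143
k=2 src: inc=1.714286, refl=1.714286·-0.600000=-1.0286; V=4.000000+1.714286+-1.028571=4.6857
k=3 load: inc=-1.028571, refl=-1.028571·0.428571=-0.4408; V=5.714286+-1.028571+-0.440816=4.2449
k=4 src: inc=-0.440816, refl=-0.440816·-0.600000=0.2645; V=4.685714+-0.440816+0.264490=4.5094
k=5 load: inc=0.264490, refl=0.264490·0.428571=0.1134; V=4.244898+0.264490+0.113353=4.6227
k=6 src: inc=0.113353, refl=0.113353·-0.600000=-0.0680; V=4.509388+0.113353+-0.068012=4.5547
k=7 load: inc=-0.068012, refl=-0.068012·0.428571=-0.0291; V=4.622741+-0.068012+-0.029148=4.5256
k=8 src: inc=-0.029148, refl=-0.029148·-0.600000=0.0175; V=4.554729+-0.029148+0.017489=4.5431

0 0 source 4.0000
1 3 load 5.7143
2 6 source 4.6857
3 9 load 4.2449
4 12 source 4.5094
5 15 load 4.6227
6 18 source 4.5547
7 21 load 4.5256
8 24 source 4.5431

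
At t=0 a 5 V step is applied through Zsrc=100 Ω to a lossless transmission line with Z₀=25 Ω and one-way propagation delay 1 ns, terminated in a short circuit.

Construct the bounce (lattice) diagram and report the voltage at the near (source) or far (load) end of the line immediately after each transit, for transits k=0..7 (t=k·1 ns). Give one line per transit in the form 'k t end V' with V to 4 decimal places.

0 0 source 1.0000
1 1 load 0.0000
2 2 source -0.6000
3 3 load 0.0000
4 4 source 0.3600
5 5 load 0.0000
6 6 source -0.2160
7 7 load 0.0000

Γ_L=-1.000000, Γ_S=0.600000; launch V₁=5·25/125=1.000000
k=0 src: V=1.0000
k=1 load: inc=1.000000, refl=1.000000·-1.000000=-1.0000; V=0.000000+1.000000+-1.000000=0.0000
k=2 src: inc=-1.000000, refl=-1.000000·0.600000=-0.6000; V=1.000000+-1.000000+-0.600000=-0.6000
k=3 load: inc=-0.600000, refl=-0.600000·-1.000000=0.6000; V=0.000000+-0.600000+0.600000=0.0000
k=4 src: inc=0.600000, refl=0.600000·0.600000=0.3600; V=-0.600000+0.600000+0.360000=0.3600
k=5 load: inc=0.360000, refl=0.360000·-1.000000=-0.3600; V=0.000000+0.360000+-0.360000=0.0000
k=6 src: inc=-0.360000, refl=-0.360000·0.600000=-0.2160; V=0.360000+-0.360000+-0.216000=-0.2160
k=7 load: inc=-0.216000, refl=-0.216000·-1.000000=0.2160; V=0.000000+-0.216000+0.216000=0.0000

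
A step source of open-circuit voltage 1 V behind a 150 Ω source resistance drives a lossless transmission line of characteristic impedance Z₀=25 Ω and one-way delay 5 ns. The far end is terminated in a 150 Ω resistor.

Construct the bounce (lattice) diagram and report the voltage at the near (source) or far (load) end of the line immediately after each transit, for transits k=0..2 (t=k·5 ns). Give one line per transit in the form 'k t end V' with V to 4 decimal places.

Γ_L=0.714286, Γ_S=0.714286; launch V₁=1·25/175=0.142857
k=0 src: V=0.1429
k=1 load: inc=0.142857, refl=0.142857·0.714286=0.1020; V=0.000000+0.142857+0.102041=0.2449
k=2 src: inc=0.102041, refl=0.102041·0.714286=0.0729; V=0.142857+0.102041+0.072886=0.3178

0 0 source 0.1429
1 5 load 0.2449
2 10 source 0.3178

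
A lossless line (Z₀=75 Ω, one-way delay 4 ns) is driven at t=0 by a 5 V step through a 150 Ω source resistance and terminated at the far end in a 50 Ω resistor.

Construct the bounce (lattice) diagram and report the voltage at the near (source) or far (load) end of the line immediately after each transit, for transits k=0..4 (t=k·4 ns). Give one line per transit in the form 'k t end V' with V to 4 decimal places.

0 0 source 1.6667
1 4 load 1.3333
2 8 source 1.2222
3 12 load 1.2444
4 16 source 1.2519

Γ_L=-0.200000, Γ_S=0.333333; launch V₁=5·75/225=1.666667
k=0 src: V=1.6667
k=1 load: inc=1.666667, refl=1.666667·-0.200000=-0.3333; V=0.000000+1.666667+-0.333333=1.3333
k=2 src: inc=-0.333333, refl=-0.333333·0.333333=-0.1111; V=1.666667+-0.333333+-0.111111=1.2222
k=3 load: inc=-0.111111, refl=-0.111111·-0.200000=0.0222; V=1.333333+-0.111111+0.022222=1.2444
k=4 src: inc=0.022222, refl=0.022222·0.333333=0.0074; V=1.222222+0.022222+0.007407=1.2519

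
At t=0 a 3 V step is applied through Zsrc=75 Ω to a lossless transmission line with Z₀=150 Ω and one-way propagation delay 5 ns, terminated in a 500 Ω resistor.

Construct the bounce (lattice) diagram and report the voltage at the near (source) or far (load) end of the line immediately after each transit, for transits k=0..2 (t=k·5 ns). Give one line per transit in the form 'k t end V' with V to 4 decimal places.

Γ_L=0.538462, Γ_S=-0.333333; launch V₁=3·150/225=2.000000
k=0 src: V=2.0000
k=1 load: inc=2.000000, refl=2.000000·0.538462=1.0769; V=0.000000+2.000000+1.076923=3.0769
k=2 src: inc=1.076923, refl=1.076923·-0.333333=-0.3590; V=2.000000+1.076923+-0.358974=2.7179

0 0 source 2.0000
1 5 load 3.0769
2 10 source 2.7179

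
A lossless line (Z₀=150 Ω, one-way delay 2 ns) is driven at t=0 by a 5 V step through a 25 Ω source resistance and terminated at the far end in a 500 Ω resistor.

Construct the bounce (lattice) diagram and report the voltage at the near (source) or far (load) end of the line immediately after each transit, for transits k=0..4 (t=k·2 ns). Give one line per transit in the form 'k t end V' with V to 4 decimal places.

Γ_L=0.538462, Γ_S=-0.714286; launch V₁=5·150/175=4.285714
k=0 src: V=4.2857
k=1 load: inc=4.285714, refl=4.285714·0.538462=2.3077; V=0.000000+4.285714+2.307692=6.5934
k=2 src: inc=2.307692, refl=2.307692·-0.714286=-1.6484; V=4.285714+2.307692+-1.648352=4.9451
k=3 load: inc=-1.648352, refl=-1.648352·0.538462=-0.8876; V=6.593407+-1.648352+-0.887574=4.0575
k=4 src: inc=-0.887574, refl=-0.887574·-0.714286=0.6340; V=4.945055+-0.887574+0.633981=4.6915

0 0 source 4.2857
1 2 load 6.5934
2 4 source 4.9451
3 6 load 4.0575
4 8 source 4.6915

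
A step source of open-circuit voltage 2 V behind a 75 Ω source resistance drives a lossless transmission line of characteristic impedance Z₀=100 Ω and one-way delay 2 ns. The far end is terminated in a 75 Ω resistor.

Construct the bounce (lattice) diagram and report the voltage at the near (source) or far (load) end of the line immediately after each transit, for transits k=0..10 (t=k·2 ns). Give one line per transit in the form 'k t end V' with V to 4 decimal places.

Γ_L=-0.142857, Γ_S=-0.142857; launch V₁=2·100/175=1.142857
k=0 src: V=1.1429
k=1 load: inc=1.142857, refl=1.142857·-0.142857=-0.1633; V=0.000000+1.142857+-0.163265=0.9796
k=2 src: inc=-0.163265, refl=-0.163265·-0.142857=0.0233; V=1.142857+-0.163265+0.023324=1.0029
k=3 load: inc=0.023324, refl=0.023324·-0.142857=-0.0033; V=0.979592+0.023324+-0.003332=0.9996
k=4 src: inc=-0.003332, refl=-0.003332·-0.142857=0.0005; V=1.002915+-0.003332+0.000476=1.0001
k=5 load: inc=0.000476, refl=0.000476·-0.142857=-0.0001; V=0.999584+0.000476+-0.000068=1.0000
k=6 src: inc=-0.000068, refl=-0.000068·-0.142857=0.0000; V=1.000059+-0.000068+0.000010=1.0000
k=7 load: inc=0.000010, refl=0.000010·-0.142857=-0.0000; V=0.999992+0.000010+-0.000001=1.0000
k=8 src: inc=-0.000001, refl=-0.000001·-0.142857=0.0000; V=1.000001+-0.000001+0.000000=1.0000
k=9 load: inc=0.000000, refl=0.000000·-0.142857=-0.0000; V=1.000000+0.000000+-0.000000=1.0000
k=10 src: inc=-0.000000, refl=-0.000000·-0.142857=0.0000; V=1.000000+-0.000000+0.000000=1.0000

0 0 source 1.1429
1 2 load 0.9796
2 4 source 1.0029
3 6 load 0.9996
4 8 source 1.0001
5 10 load 1.0000
6 12 source 1.0000
7 14 load 1.0000
8 16 source 1.0000
9 18 load 1.0000
10 20 source 1.0000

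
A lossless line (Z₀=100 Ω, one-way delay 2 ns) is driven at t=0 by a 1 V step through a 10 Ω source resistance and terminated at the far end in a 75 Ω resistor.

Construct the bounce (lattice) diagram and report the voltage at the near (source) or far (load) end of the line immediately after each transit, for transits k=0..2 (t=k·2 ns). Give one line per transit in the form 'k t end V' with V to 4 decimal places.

Γ_L=-0.142857, Γ_S=-0.818182; launch V₁=1·100/110=0.909091
k=0 src: V=0.9091
k=1 load: inc=0.909091, refl=0.909091·-0.142857=-0.1299; V=0.000000+0.909091+-0.129870=0.7792
k=2 src: inc=-0.129870, refl=-0.129870·-0.818182=0.1063; V=0.909091+-0.129870+0.106257=0.8855

0 0 source 0.9091
1 2 load 0.7792
2 4 source 0.8855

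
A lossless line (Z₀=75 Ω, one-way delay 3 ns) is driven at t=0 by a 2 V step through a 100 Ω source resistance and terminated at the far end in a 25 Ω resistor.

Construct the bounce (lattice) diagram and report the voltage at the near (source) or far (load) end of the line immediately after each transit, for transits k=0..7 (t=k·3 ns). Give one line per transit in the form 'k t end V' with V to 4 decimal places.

Γ_L=-0.500000, Γ_S=0.142857; launch V₁=2·75/175=0.857143
k=0 src: V=0.8571
k=1 load: inc=0.857143, refl=0.857143·-0.500000=-0.4286; V=0.000000+0.857143+-0.428571=0.4286
k=2 src: inc=-0.428571, refl=-0.428571·0.142857=-0.0612; V=0.857143+-0.428571+-0.061224=0.3673
k=3 load: inc=-0.061224, refl=-0.061224·-0.500000=0.0306; V=0.428571+-0.061224+0.030612=0.3980
k=4 src: inc=0.030612, refl=0.030612·0.142857=0.0044; V=0.367347+0.030612+0.004373=0.4023
k=5 load: inc=0.004373, refl=0.004373·-0.500000=-0.0022; V=0.397959+0.004373+-0.002187=0.4001
k=6 src: inc=-0.002187, refl=-0.002187·0.142857=-0.0003; V=0.402332+-0.002187+-0.000312=0.3998
k=7 load: inc=-0.000312, refl=-0.000312·-0.500000=0.0002; V=0.400146+-0.000312+0.000156=0.4000

0 0 source 0.8571
1 3 load 0.4286
2 6 source 0.3673
3 9 load 0.3980
4 12 source 0.4023
5 15 load 0.4001
6 18 source 0.3998
7 21 load 0.4000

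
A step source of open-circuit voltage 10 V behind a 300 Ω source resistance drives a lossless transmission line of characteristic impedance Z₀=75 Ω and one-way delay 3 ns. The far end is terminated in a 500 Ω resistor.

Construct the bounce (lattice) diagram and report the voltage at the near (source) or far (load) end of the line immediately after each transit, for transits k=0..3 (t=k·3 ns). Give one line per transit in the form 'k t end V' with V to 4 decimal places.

Γ_L=0.739130, Γ_S=0.600000; launch V₁=10·75/375=2.000000
k=0 src: V=2.0000
k=1 load: inc=2.000000, refl=2.000000·0.739130=1.4783; V=0.000000+2.000000+1.478261=3.4783
k=2 src: inc=1.478261, refl=1.478261·0.600000=0.8870; V=2.000000+1.478261+0.886957=4.3652
k=3 load: inc=0.886957, refl=0.886957·0.739130=0.6556; V=3.478261+0.886957+0.655577=5.0208

0 0 source 2.0000
1 3 load 3.4783
2 6 source 4.3652
3 9 load 5.0208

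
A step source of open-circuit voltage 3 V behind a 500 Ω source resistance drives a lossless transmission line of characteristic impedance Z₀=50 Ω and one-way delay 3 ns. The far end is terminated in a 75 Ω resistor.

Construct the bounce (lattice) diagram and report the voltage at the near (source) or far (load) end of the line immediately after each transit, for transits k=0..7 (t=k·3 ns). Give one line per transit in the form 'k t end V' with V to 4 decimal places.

Γ_L=0.200000, Γ_S=0.818182; launch V₁=3·50/550=0.272727
k=0 src: V=0.2727
k=1 load: inc=0.272727, refl=0.272727·0.200000=0.0545; V=0.000000+0.272727+0.054545=0.3273
k=2 src: inc=0.054545, refl=0.054545·0.818182=0.0446; V=0.272727+0.054545+0.044628=0.3719
k=3 load: inc=0.044628, refl=0.044628·0.200000=0.0089; V=0.327273+0.044628+0.008926=0.3808
k=4 src: inc=0.008926, refl=0.008926·0.818182=0.0073; V=0.371901+0.008926+0.007303=0.3881
k=5 load: inc=0.007303, refl=0.007303·0.200000=0.0015; V=0.380826+0.007303+0.001461=0.3896
k=6 src: inc=0.001461, refl=0.001461·0.818182=0.0012; V=0.388129+0.001461+0.001195=0.3908
k=7 load: inc=0.001195, refl=0.001195·0.200000=0.0002; V=0.389590+0.001195+0.000239=0.3910

0 0 source 0.2727
1 3 load 0.3273
2 6 source 0.3719
3 9 load 0.3808
4 12 source 0.3881
5 15 load 0.3896
6 18 source 0.3908
7 21 load 0.3910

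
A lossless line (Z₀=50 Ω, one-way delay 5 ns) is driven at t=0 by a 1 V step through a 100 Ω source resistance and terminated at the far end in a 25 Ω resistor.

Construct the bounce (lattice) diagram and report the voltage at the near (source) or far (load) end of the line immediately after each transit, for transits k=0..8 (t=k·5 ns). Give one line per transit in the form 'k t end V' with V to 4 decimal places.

0 0 source 0.3333
1 5 load 0.2222
2 10 source 0.1852
3 15 load 0.1975
4 20 source 0.2016
5 25 load 0.2003
6 30 source 0.1998
7 35 load 0.2000
8 40 source 0.2000

Γ_L=-0.333333, Γ_S=0.333333; launch V₁=1·50/150=0.333333
k=0 src: V=0.3333
k=1 load: inc=0.333333, refl=0.333333·-0.333333=-0.1111; V=0.000000+0.333333+-0.111111=0.2222
k=2 src: inc=-0.111111, refl=-0.111111·0.333333=-0.0370; V=0.333333+-0.111111+-0.037037=0.1852
k=3 load: inc=-0.037037, refl=-0.037037·-0.333333=0.0123; V=0.222222+-0.037037+0.012346=0.1975
k=4 src: inc=0.012346, refl=0.012346·0.333333=0.0041; V=0.185185+0.012346+0.004115=0.2016
k=5 load: inc=0.004115, refl=0.004115·-0.333333=-0.0014; V=0.197531+0.004115+-0.001372=0.2003
k=6 src: inc=-0.001372, refl=-0.001372·0.333333=-0.0005; V=0.201646+-0.001372+-0.000457=0.1998
k=7 load: inc=-0.000457, refl=-0.000457·-0.333333=0.0002; V=0.200274+-0.000457+0.000152=0.2000
k=8 src: inc=0.000152, refl=0.000152·0.333333=0.0001; V=0.199817+0.000152+0.000051=0.2000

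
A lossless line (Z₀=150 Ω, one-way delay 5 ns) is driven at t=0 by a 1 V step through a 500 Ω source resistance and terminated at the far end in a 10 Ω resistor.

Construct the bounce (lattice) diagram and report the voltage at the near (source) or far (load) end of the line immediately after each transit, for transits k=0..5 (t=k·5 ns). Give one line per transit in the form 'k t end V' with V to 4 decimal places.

0 0 source 0.2308
1 5 load 0.0288
2 10 source -0.0799
3 15 load 0.0153
4 20 source 0.0665
5 25 load 0.0217

Γ_L=-0.875000, Γ_S=0.538462; launch V₁=1·150/650=0.230769
k=0 src: V=0.2308
k=1 load: inc=0.230769, refl=0.230769·-0.875000=-0.2019; V=0.000000+0.230769+-0.201923=0.0288
k=2 src: inc=-0.201923, refl=-0.201923·0.538462=-0.1087; V=0.230769+-0.201923+-0.108728=-0.0799
k=3 load: inc=-0.108728, refl=-0.108728·-0.875000=0.0951; V=0.028846+-0.108728+0.095137=0.0153
k=4 src: inc=0.095137, refl=0.095137·0.538462=0.0512; V=-0.079882+0.095137+0.051228=0.0665
k=5 load: inc=0.051228, refl=0.051228·-0.875000=-0.0448; V=0.015255+0.051228+-0.044824=0.0217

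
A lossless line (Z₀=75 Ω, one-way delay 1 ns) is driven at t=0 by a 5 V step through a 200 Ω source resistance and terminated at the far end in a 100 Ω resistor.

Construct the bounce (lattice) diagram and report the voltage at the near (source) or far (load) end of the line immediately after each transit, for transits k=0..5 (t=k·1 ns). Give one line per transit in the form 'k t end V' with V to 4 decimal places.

Γ_L=0.142857, Γ_S=0.454545; launch V₁=5·75/275=1.363636
k=0 src: V=1.3636
k=1 load: inc=1.363636, refl=1.363636·0.142857=0.1948; V=0.000000+1.363636+0.194805=1.5584
k=2 src: inc=0.194805, refl=0.194805·0.454545=0.0885; V=1.363636+0.194805+0.088548=1.6470
k=3 load: inc=0.088548, refl=0.088548·0.142857=0.0126; V=1.558442+0.088548+0.012650=1.6596
k=4 src: inc=0.012650, refl=0.012650·0.454545=0.0057; V=1.646989+0.012650+0.005750=1.6654
k=5 load: inc=0.005750, refl=0.005750·0.142857=0.0008; V=1.659639+0.005750+0.000821=1.6662

0 0 source 1.3636
1 1 load 1.5584
2 2 source 1.6470
3 3 load 1.6596
4 4 source 1.6654
5 5 load 1.6662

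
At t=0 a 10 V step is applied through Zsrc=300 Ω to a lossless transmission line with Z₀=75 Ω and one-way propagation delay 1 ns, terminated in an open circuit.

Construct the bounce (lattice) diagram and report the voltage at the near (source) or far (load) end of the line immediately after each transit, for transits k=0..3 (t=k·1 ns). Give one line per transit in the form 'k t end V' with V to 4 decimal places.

0 0 source 2.0000
1 1 load 4.0000
2 2 source 5.2000
3 3 load 6.4000

Γ_L=1.000000, Γ_S=0.600000; launch V₁=10·75/375=2.000000
k=0 src: V=2.0000
k=1 load: inc=2.000000, refl=2.000000·1.000000=2.0000; V=0.000000+2.000000+2.000000=4.0000
k=2 src: inc=2.000000, refl=2.000000·0.600000=1.2000; V=2.000000+2.000000+1.200000=5.2000
k=3 load: inc=1.200000, refl=1.200000·1.000000=1.2000; V=4.000000+1.200000+1.200000=6.4000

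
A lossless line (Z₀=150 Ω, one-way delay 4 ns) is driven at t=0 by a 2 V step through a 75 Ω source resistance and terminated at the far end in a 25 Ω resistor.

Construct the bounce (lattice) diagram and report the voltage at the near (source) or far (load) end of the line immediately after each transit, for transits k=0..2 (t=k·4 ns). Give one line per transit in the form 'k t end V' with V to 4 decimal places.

Γ_L=-0.714286, Γ_S=-0.333333; launch V₁=2·150/225=1.333333
k=0 src: V=1.3333
k=1 load: inc=1.333333, refl=1.333333·-0.714286=-0.9524; V=0.000000+1.333333+-0.952381=0.3810
k=2 src: inc=-0.952381, refl=-0.952381·-0.333333=0.3175; V=1.333333+-0.952381+0.317460=0.6984

0 0 source 1.3333
1 4 load 0.3810
2 8 source 0.6984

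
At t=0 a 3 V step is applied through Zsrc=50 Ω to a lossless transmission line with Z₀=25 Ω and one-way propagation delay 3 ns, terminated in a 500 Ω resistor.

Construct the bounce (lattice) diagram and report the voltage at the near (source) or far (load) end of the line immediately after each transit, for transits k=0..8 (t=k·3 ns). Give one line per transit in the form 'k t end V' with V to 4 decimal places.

Γ_L=0.904762, Γ_S=0.333333; launch V₁=3·25/75=1.000000
k=0 src: V=1.0000
k=1 load: inc=1.000000, refl=1.000000·0.904762=0.9048; V=0.000000+1.000000+0.904762=1.9048
k=2 src: inc=0.904762, refl=0.904762·0.333333=0.3016; V=1.000000+0.904762+0.301587=2.2063
k=3 load: inc=0.301587, refl=0.301587·0.904762=0.2729; V=1.904762+0.301587+0.272865=2.4792
k=4 src: inc=0.272865, refl=0.272865·0.333333=0.0910; V=2.206349+0.272865+0.090955=2.5702
k=5 load: inc=0.090955, refl=0.090955·0.904762=0.0823; V=2.479214+0.090955+0.082293=2.6525
k=6 src: inc=0.082293, refl=0.082293·0.333333=0.0274; V=2.570169+0.082293+0.027431=2.6799
k=7 load: inc=0.027431, refl=0.027431·0.904762=0.0248; V=2.652461+0.027431+0.024818=2.7047
k=8 src: inc=0.024818, refl=0.024818·0.333333=0.0083; V=2.679892+0.024818+0.008273=2.7130

0 0 source 1.0000
1 3 load 1.9048
2 6 source 2.2063
3 9 load 2.4792
4 12 source 2.5702
5 15 load 2.6525
6 18 source 2.6799
7 21 load 2.7047
8 24 source 2.7130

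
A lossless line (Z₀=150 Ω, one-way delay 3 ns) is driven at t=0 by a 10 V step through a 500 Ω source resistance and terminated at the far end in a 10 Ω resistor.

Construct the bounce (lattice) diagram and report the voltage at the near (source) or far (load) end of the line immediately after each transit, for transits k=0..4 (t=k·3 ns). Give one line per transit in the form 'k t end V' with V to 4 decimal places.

0 0 source 2.3077
1 3 load 0.2885
2 6 source -0.7988
3 9 load 0.1526
4 12 source 0.6648

Γ_L=-0.875000, Γ_S=0.538462; launch V₁=10·150/650=2.307692
k=0 src: V=2.3077
k=1 load: inc=2.307692, refl=2.307692·-0.875000=-2.0192; V=0.000000+2.307692+-2.019231=0.2885
k=2 src: inc=-2.019231, refl=-2.019231·0.538462=-1.0873; V=2.307692+-2.019231+-1.087278=-0.7988
k=3 load: inc=-1.087278, refl=-1.087278·-0.875000=0.9514; V=0.288462+-1.087278+0.951368=0.1526
k=4 src: inc=0.951368, refl=0.951368·0.538462=0.5123; V=-0.798817+0.951368+0.512275=0.6648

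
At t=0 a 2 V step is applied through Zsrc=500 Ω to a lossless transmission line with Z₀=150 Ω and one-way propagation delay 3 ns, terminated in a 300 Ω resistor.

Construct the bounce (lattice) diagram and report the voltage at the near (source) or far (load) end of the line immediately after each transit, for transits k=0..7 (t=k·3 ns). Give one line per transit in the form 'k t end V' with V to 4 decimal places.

0 0 source 0.4615
1 3 load 0.6154
2 6 source 0.6982
3 9 load 0.7258
4 12 source 0.7407
5 15 load 0.7457
6 18 source 0.7483
7 21 load 0.7492

Γ_L=0.333333, Γ_S=0.538462; launch V₁=2·150/650=0.461538
k=0 src: V=0.4615
k=1 load: inc=0.461538, refl=0.461538·0.333333=0.1538; V=0.000000+0.461538+0.153846=0.6154
k=2 src: inc=0.153846, refl=0.153846·0.538462=0.0828; V=0.461538+0.153846+0.082840=0.6982
k=3 load: inc=0.082840, refl=0.082840·0.333333=0.0276; V=0.615385+0.082840+0.027613=0.7258
k=4 src: inc=0.027613, refl=0.027613·0.538462=0.0149; V=0.698225+0.027613+0.014869=0.7407
k=5 load: inc=0.014869, refl=0.014869·0.333333=0.0050; V=0.725838+0.014869+0.004956=0.7457
k=6 src: inc=0.004956, refl=0.004956·0.538462=0.0027; V=0.740707+0.004956+0.002669=0.7483
k=7 load: inc=0.002669, refl=0.002669·0.333333=0.0009; V=0.745663+0.002669+0.000890=0.7492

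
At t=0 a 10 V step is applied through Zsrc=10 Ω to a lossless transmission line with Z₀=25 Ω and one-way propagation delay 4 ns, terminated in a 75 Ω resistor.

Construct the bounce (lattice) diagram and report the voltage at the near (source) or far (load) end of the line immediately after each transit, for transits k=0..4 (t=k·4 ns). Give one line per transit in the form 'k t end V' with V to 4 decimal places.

Γ_L=0.500000, Γ_S=-0.428571; launch V₁=10·25/35=7.142857
k=0 src: V=7.1429
k=1 load: inc=7.142857, refl=7.142857·0.500000=3.5714; V=0.000000+7.142857+3.571429=10.7143
k=2 src: inc=3.571429, refl=3.571429·-0.428571=-1.5306; V=7.142857+3.571429+-1.530612=9.1837
k=3 load: inc=-1.530612, refl=-1.530612·0.500000=-0.7653; V=10.714286+-1.530612+-0.765306=8.4184
k=4 src: inc=-0.765306, refl=-0.765306·-0.428571=0.3280; V=9.183673+-0.765306+0.327988=8.7464

0 0 source 7.1429
1 4 load 10.7143
2 8 source 9.1837
3 12 load 8.4184
4 16 source 8.7464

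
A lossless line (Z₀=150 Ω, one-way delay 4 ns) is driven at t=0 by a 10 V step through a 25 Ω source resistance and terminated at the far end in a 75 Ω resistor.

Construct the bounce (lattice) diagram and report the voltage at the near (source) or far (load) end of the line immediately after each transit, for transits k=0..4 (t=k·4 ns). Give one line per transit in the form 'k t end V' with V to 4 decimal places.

Γ_L=-0.333333, Γ_S=-0.714286; launch V₁=10·150/175=8.571429
k=0 src: V=8.5714
k=1 load: inc=8.571429, refl=8.571429·-0.333333=-2.8571; V=0.000000+8.571429+-2.857143=5.7143
k=2 src: inc=-2.857143, refl=-2.857143·-0.714286=2.0408; V=8.571429+-2.857143+2.040816=7.7551
k=3 load: inc=2.040816, refl=2.040816·-0.333333=-0.6803; V=5.714286+2.040816+-0.680272=7.0748
k=4 src: inc=-0.680272, refl=-0.680272·-0.714286=0.4859; V=7.755102+-0.680272+0.485909=7.5607

0 0 source 8.5714
1 4 load 5.7143
2 8 source 7.7551
3 12 load 7.0748
4 16 source 7.5607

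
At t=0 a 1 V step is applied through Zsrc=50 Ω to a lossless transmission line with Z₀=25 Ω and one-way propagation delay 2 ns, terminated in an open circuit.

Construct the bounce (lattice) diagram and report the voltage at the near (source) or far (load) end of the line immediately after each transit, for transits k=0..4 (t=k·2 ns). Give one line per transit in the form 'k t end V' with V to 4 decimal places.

0 0 source 0.3333
1 2 load 0.6667
2 4 source 0.7778
3 6 load 0.8889
4 8 source 0.9259

Γ_L=1.000000, Γ_S=0.333333; launch V₁=1·25/75=0.333333
k=0 src: V=0.3333
k=1 load: inc=0.333333, refl=0.333333·1.000000=0.3333; V=0.000000+0.333333+0.333333=0.6667
k=2 src: inc=0.333333, refl=0.333333·0.333333=0.1111; V=0.333333+0.333333+0.111111=0.7778
k=3 load: inc=0.111111, refl=0.111111·1.000000=0.1111; V=0.666667+0.111111+0.111111=0.8889
k=4 src: inc=0.111111, refl=0.111111·0.333333=0.0370; V=0.777778+0.111111+0.037037=0.9259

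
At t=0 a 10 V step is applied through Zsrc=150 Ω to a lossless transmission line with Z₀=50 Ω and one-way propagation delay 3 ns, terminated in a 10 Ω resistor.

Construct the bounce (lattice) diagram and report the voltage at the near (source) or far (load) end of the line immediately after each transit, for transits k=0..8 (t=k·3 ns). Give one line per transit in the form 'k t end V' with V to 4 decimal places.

0 0 source 2.5000
1 3 load 0.8333
2 6 source 0.0000
3 9 load 0.5556
4 12 source 0.8333
5 15 load 0.6481
6 18 source 0.5556
7 21 load 0.6173
8 24 source 0.6481

Γ_L=-0.666667, Γ_S=0.500000; launch V₁=10·50/200=2.500000
k=0 src: V=2.5000
k=1 load: inc=2.500000, refl=2.500000·-0.666667=-1.6667; V=0.000000+2.500000+-1.666667=0.8333
k=2 src: inc=-1.666667, refl=-1.666667·0.500000=-0.8333; V=2.500000+-1.666667+-0.833333=0.0000
k=3 load: inc=-0.833333, refl=-0.833333·-0.666667=0.5556; V=0.833333+-0.833333+0.555556=0.5556
k=4 src: inc=0.555556, refl=0.555556·0.500000=0.2778; V=0.000000+0.555556+0.277778=0.8333
k=5 load: inc=0.277778, refl=0.277778·-0.666667=-0.1852; V=0.555556+0.277778+-0.185185=0.6481
k=6 src: inc=-0.185185, refl=-0.185185·0.500000=-0.0926; V=0.833333+-0.185185+-0.092593=0.5556
k=7 load: inc=-0.092593, refl=-0.092593·-0.666667=0.0617; V=0.648148+-0.092593+0.061728=0.6173
k=8 src: inc=0.061728, refl=0.061728·0.500000=0.0309; V=0.555556+0.061728+0.030864=0.6481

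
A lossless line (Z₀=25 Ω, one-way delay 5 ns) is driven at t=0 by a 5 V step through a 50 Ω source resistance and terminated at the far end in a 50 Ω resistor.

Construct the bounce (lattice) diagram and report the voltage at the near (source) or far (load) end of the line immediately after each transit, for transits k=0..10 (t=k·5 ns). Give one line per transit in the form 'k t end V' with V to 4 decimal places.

0 0 source 1.6667
1 5 load 2.2222
2 10 source 2.4074
3 15 load 2.4691
4 20 source 2.4897
5 25 load 2.4966
6 30 source 2.4989
7 35 load 2.4996
8 40 source 2.4999
9 45 load 2.5000
10 50 source 2.5000

Γ_L=0.333333, Γ_S=0.333333; launch V₁=5·25/75=1.666667
k=0 src: V=1.6667
k=1 load: inc=1.666667, refl=1.666667·0.333333=0.5556; V=0.000000+1.666667+0.555556=2.2222
k=2 src: inc=0.555556, refl=0.555556·0.333333=0.1852; V=1.666667+0.555556+0.185185=2.4074
k=3 load: inc=0.185185, refl=0.185185·0.333333=0.0617; V=2.222222+0.185185+0.061728=2.4691
k=4 src: inc=0.061728, refl=0.061728·0.333333=0.0206; V=2.407407+0.061728+0.020576=2.4897
k=5 load: inc=0.020576, refl=0.020576·0.333333=0.0069; V=2.469136+0.020576+0.006859=2.4966
k=6 src: inc=0.006859, refl=0.006859·0.333333=0.0023; V=2.489712+0.006859+0.002286=2.4989
k=7 load: inc=0.002286, refl=0.002286·0.333333=0.0008; V=2.496571+0.002286+0.000762=2.4996
k=8 src: inc=0.000762, refl=0.000762·0.333333=0.0003; V=2.498857+0.000762+0.000254=2.4999
k=9 load: inc=0.000254, refl=0.000254·0.333333=0.0001; V=2.499619+0.000254+0.000085=2.5000
k=10 src: inc=0.000085, refl=0.000085·0.333333=0.0000; V=2.499873+0.000085+0.000028=2.5000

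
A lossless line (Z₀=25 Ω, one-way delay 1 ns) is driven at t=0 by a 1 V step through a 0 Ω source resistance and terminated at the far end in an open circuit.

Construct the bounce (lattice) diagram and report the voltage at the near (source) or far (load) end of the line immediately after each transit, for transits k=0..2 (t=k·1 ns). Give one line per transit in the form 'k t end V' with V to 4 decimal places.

0 0 source 1.0000
1 1 load 2.0000
2 2 source 1.0000

Γ_L=1.000000, Γ_S=-1.000000; launch V₁=1·25/25=1.000000
k=0 src: V=1.0000
k=1 load: inc=1.000000, refl=1.000000·1.000000=1.0000; V=0.000000+1.000000+1.000000=2.0000
k=2 src: inc=1.000000, refl=1.000000·-1.000000=-1.0000; V=1.000000+1.000000+-1.000000=1.0000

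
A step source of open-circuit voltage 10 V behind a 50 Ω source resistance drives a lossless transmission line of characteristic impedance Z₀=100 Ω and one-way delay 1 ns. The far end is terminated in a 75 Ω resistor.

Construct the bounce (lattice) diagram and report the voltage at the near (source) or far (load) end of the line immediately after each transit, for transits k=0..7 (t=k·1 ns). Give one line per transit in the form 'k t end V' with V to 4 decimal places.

Γ_L=-0.142857, Γ_S=-0.333333; launch V₁=10·100/150=6.666667
k=0 src: V=6.6667
k=1 load: inc=6.666667, refl=6.666667·-0.142857=-0.9524; V=0.000000+6.666667+-0.952381=5.7143
k=2 src: inc=-0.952381, refl=-0.952381·-0.333333=0.3175; V=6.666667+-0.952381+0.317460=6.0317
k=3 load: inc=0.317460, refl=0.317460·-0.142857=-0.0454; V=5.714286+0.317460+-0.045351=5.9864
k=4 src: inc=-0.045351, refl=-0.045351·-0.333333=0.0151; V=6.031746+-0.045351+0.015117=6.0015
k=5 load: inc=0.015117, refl=0.015117·-0.142857=-0.0022; V=5.986395+0.015117+-0.002160=5.9994
k=6 src: inc=-0.002160, refl=-0.002160·-0.333333=0.0007; V=6.001512+-0.002160+0.000720=6.0001
k=7 load: inc=0.000720, refl=0.000720·-0.142857=-0.0001; V=5.999352+0.000720+-0.000103=6.0000

0 0 source 6.6667
1 1 load 5.7143
2 2 source 6.0317
3 3 load 5.9864
4 4 source 6.0015
5 5 load 5.9994
6 6 source 6.0001
7 7 load 6.0000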